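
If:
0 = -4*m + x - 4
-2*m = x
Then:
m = -2/3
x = 4/3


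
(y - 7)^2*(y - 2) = y^3 - 16*y^2 + 77*y - 98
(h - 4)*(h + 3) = h^2 - h - 12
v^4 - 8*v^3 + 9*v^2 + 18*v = v*(v - 6)*(v - 3)*(v + 1)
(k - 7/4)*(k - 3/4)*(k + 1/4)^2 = k^4 - 2*k^3 + k^2/8 + k/2 + 21/256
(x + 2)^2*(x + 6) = x^3 + 10*x^2 + 28*x + 24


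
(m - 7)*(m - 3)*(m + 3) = m^3 - 7*m^2 - 9*m + 63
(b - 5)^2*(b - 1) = b^3 - 11*b^2 + 35*b - 25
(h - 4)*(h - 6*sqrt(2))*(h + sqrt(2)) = h^3 - 5*sqrt(2)*h^2 - 4*h^2 - 12*h + 20*sqrt(2)*h + 48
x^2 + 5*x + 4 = (x + 1)*(x + 4)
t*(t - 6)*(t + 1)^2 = t^4 - 4*t^3 - 11*t^2 - 6*t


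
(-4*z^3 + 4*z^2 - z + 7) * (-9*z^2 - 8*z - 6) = 36*z^5 - 4*z^4 + z^3 - 79*z^2 - 50*z - 42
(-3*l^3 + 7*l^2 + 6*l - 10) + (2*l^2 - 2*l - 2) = -3*l^3 + 9*l^2 + 4*l - 12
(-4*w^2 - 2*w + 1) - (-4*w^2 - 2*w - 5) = 6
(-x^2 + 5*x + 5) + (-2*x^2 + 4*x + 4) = -3*x^2 + 9*x + 9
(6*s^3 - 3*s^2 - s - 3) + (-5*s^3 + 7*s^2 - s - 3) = s^3 + 4*s^2 - 2*s - 6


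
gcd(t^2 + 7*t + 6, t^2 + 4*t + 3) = t + 1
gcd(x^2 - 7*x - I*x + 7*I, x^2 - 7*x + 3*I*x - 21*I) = x - 7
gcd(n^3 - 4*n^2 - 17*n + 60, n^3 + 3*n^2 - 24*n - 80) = n^2 - n - 20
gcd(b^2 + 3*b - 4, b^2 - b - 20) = b + 4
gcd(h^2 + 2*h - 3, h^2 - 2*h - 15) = h + 3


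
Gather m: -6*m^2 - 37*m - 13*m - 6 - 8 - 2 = -6*m^2 - 50*m - 16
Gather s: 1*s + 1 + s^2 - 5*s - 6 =s^2 - 4*s - 5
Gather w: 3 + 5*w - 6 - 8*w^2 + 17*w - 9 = -8*w^2 + 22*w - 12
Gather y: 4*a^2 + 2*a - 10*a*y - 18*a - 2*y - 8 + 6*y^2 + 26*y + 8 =4*a^2 - 16*a + 6*y^2 + y*(24 - 10*a)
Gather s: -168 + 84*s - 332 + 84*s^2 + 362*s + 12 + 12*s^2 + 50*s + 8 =96*s^2 + 496*s - 480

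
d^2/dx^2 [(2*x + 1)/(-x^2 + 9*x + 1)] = 2*((2*x - 9)^2*(2*x + 1) + (6*x - 17)*(-x^2 + 9*x + 1))/(-x^2 + 9*x + 1)^3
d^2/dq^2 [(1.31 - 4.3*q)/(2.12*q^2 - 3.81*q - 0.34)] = ((4.24*q - 3.81)*(4.3*q - 1.31)*(8.48*q - 7.62) + (54.696*q - 38.3204)*(-2.12*q^2 + 3.81*q + 0.34))/(-2.12*q^2 + 3.81*q + 0.34)^3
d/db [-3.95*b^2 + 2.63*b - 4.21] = 2.63 - 7.9*b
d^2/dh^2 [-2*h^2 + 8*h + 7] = -4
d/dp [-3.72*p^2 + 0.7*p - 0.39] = 0.7 - 7.44*p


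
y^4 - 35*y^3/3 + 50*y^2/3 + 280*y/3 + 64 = (y - 8)*(y - 6)*(y + 1)*(y + 4/3)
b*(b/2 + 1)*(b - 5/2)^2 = b^4/2 - 3*b^3/2 - 15*b^2/8 + 25*b/4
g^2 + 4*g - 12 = (g - 2)*(g + 6)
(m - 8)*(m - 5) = m^2 - 13*m + 40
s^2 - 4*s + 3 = (s - 3)*(s - 1)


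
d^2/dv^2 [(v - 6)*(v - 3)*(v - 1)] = 6*v - 20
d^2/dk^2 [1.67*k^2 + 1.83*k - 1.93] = 3.34000000000000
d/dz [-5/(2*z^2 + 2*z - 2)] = 5*(2*z + 1)/(2*(z^2 + z - 1)^2)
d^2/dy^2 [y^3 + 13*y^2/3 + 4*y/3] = 6*y + 26/3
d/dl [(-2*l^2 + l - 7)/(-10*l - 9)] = (20*l^2 + 36*l - 79)/(100*l^2 + 180*l + 81)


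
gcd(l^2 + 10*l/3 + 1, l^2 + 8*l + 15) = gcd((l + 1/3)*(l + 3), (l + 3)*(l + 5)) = l + 3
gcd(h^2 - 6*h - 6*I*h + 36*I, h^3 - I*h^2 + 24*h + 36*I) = h - 6*I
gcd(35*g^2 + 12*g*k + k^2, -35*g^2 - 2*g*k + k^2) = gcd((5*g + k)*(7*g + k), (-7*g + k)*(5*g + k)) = 5*g + k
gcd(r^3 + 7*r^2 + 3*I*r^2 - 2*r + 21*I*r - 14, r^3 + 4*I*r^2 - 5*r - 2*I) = r^2 + 3*I*r - 2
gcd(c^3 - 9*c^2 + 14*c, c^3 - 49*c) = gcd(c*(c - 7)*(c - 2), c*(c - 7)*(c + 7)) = c^2 - 7*c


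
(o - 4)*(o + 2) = o^2 - 2*o - 8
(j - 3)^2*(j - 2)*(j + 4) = j^4 - 4*j^3 - 11*j^2 + 66*j - 72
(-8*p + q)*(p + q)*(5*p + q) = -40*p^3 - 43*p^2*q - 2*p*q^2 + q^3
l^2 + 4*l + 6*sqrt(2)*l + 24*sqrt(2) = (l + 4)*(l + 6*sqrt(2))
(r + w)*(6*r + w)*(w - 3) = 6*r^2*w - 18*r^2 + 7*r*w^2 - 21*r*w + w^3 - 3*w^2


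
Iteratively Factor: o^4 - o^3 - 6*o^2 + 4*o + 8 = (o + 2)*(o^3 - 3*o^2 + 4) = (o + 1)*(o + 2)*(o^2 - 4*o + 4) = (o - 2)*(o + 1)*(o + 2)*(o - 2)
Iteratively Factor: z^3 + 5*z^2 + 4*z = (z)*(z^2 + 5*z + 4) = z*(z + 4)*(z + 1)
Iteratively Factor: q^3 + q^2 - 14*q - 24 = (q + 3)*(q^2 - 2*q - 8) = (q - 4)*(q + 3)*(q + 2)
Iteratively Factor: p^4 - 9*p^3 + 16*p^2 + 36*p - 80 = (p - 4)*(p^3 - 5*p^2 - 4*p + 20) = (p - 4)*(p + 2)*(p^2 - 7*p + 10) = (p - 5)*(p - 4)*(p + 2)*(p - 2)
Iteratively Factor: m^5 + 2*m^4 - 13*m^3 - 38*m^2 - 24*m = (m)*(m^4 + 2*m^3 - 13*m^2 - 38*m - 24) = m*(m + 1)*(m^3 + m^2 - 14*m - 24) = m*(m + 1)*(m + 2)*(m^2 - m - 12) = m*(m - 4)*(m + 1)*(m + 2)*(m + 3)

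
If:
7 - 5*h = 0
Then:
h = 7/5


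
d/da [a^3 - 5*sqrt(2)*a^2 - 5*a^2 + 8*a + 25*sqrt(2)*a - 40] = 3*a^2 - 10*sqrt(2)*a - 10*a + 8 + 25*sqrt(2)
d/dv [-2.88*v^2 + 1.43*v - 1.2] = 1.43 - 5.76*v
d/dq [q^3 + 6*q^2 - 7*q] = 3*q^2 + 12*q - 7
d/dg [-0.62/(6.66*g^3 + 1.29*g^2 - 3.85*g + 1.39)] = (12.3876*g^2 + 1.5996*g - 2.387)/(6.66*g^3 + 1.29*g^2 - 3.85*g + 1.39)^2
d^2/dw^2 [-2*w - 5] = 0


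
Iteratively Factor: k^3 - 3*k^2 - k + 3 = (k + 1)*(k^2 - 4*k + 3) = (k - 3)*(k + 1)*(k - 1)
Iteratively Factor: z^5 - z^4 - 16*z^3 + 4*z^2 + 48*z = (z + 2)*(z^4 - 3*z^3 - 10*z^2 + 24*z) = (z - 2)*(z + 2)*(z^3 - z^2 - 12*z) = (z - 2)*(z + 2)*(z + 3)*(z^2 - 4*z) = z*(z - 2)*(z + 2)*(z + 3)*(z - 4)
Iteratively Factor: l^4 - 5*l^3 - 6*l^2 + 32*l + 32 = (l + 2)*(l^3 - 7*l^2 + 8*l + 16) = (l - 4)*(l + 2)*(l^2 - 3*l - 4) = (l - 4)*(l + 1)*(l + 2)*(l - 4)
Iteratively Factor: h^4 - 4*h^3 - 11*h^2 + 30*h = (h - 5)*(h^3 + h^2 - 6*h) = (h - 5)*(h + 3)*(h^2 - 2*h) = (h - 5)*(h - 2)*(h + 3)*(h)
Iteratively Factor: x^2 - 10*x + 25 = (x - 5)*(x - 5)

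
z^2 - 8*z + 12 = (z - 6)*(z - 2)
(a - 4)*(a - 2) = a^2 - 6*a + 8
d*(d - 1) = d^2 - d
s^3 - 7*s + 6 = (s - 2)*(s - 1)*(s + 3)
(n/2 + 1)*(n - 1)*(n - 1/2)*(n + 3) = n^4/2 + 7*n^3/4 - n^2/2 - 13*n/4 + 3/2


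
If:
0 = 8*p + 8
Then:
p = -1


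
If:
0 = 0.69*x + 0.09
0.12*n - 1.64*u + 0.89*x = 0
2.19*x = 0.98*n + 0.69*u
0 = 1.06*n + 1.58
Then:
No Solution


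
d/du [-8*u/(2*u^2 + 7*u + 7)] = 8*(2*u^2 - 7)/(4*u^4 + 28*u^3 + 77*u^2 + 98*u + 49)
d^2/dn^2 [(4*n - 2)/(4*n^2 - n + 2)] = 4*(6*(1 - 4*n)*(4*n^2 - n + 2) + (2*n - 1)*(8*n - 1)^2)/(4*n^2 - n + 2)^3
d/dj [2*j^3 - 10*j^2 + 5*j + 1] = 6*j^2 - 20*j + 5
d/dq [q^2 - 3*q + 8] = 2*q - 3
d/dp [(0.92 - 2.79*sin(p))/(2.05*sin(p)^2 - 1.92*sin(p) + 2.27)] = (5.7195*sin(p)^2 - 3.772*sin(p) - 4.5669)*cos(p)/(4.2025*sin(p)^4 - 7.872*sin(p)^3 + 12.9934*sin(p)^2 - 8.7168*sin(p) + 5.1529)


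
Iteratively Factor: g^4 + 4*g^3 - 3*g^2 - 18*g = (g + 3)*(g^3 + g^2 - 6*g) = (g - 2)*(g + 3)*(g^2 + 3*g) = g*(g - 2)*(g + 3)*(g + 3)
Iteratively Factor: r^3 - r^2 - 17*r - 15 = (r + 1)*(r^2 - 2*r - 15) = (r - 5)*(r + 1)*(r + 3)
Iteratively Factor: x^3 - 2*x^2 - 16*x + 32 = (x - 4)*(x^2 + 2*x - 8) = (x - 4)*(x - 2)*(x + 4)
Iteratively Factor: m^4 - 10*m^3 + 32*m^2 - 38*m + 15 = (m - 1)*(m^3 - 9*m^2 + 23*m - 15) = (m - 5)*(m - 1)*(m^2 - 4*m + 3) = (m - 5)*(m - 1)^2*(m - 3)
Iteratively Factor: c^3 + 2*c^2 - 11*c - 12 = (c + 1)*(c^2 + c - 12) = (c - 3)*(c + 1)*(c + 4)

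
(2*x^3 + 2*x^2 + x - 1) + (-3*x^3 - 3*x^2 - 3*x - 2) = -x^3 - x^2 - 2*x - 3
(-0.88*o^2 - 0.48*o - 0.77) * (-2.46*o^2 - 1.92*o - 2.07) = 2.1648*o^4 + 2.8704*o^3 + 4.6374*o^2 + 2.472*o + 1.5939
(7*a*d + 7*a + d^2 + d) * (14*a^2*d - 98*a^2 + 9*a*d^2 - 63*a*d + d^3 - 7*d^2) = 98*a^3*d^2 - 588*a^3*d - 686*a^3 + 77*a^2*d^3 - 462*a^2*d^2 - 539*a^2*d + 16*a*d^4 - 96*a*d^3 - 112*a*d^2 + d^5 - 6*d^4 - 7*d^3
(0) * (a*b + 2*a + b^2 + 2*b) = 0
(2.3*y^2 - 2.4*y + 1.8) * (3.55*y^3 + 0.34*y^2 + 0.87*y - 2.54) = 8.165*y^5 - 7.738*y^4 + 7.575*y^3 - 7.318*y^2 + 7.662*y - 4.572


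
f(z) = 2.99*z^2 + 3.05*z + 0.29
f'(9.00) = 56.87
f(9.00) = 269.93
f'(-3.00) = -14.89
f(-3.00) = 18.05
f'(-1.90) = -8.31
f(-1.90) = 5.29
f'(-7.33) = -40.78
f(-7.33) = 138.58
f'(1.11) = 9.69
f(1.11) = 7.36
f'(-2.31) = -10.76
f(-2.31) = 9.20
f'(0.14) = 3.89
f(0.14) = 0.78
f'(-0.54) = -0.18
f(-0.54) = -0.49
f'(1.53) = 12.20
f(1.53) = 11.96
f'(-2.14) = -9.75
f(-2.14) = 7.46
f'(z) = 5.98*z + 3.05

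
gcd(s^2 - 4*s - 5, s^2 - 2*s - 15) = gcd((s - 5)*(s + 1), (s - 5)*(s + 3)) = s - 5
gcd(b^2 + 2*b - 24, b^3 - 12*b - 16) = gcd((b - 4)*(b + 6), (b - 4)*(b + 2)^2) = b - 4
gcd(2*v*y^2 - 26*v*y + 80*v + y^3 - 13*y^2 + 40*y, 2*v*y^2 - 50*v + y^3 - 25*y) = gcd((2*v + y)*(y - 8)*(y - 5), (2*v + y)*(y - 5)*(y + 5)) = 2*v*y - 10*v + y^2 - 5*y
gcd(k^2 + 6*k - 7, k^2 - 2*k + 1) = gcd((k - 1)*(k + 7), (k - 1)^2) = k - 1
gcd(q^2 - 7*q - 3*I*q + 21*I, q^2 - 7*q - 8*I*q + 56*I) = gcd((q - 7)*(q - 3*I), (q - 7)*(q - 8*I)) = q - 7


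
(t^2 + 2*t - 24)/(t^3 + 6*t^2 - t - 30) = (t^2 + 2*t - 24)/(t^3 + 6*t^2 - t - 30)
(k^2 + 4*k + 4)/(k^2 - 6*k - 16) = (k + 2)/(k - 8)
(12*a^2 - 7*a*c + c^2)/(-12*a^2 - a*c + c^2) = (-3*a + c)/(3*a + c)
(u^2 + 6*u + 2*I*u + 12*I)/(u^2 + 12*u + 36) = (u + 2*I)/(u + 6)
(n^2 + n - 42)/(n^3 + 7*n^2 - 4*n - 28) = (n - 6)/(n^2 - 4)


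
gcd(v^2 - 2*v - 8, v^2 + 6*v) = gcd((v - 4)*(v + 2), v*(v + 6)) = 1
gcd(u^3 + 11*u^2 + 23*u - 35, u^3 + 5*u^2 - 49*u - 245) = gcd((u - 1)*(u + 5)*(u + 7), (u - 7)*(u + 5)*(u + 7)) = u^2 + 12*u + 35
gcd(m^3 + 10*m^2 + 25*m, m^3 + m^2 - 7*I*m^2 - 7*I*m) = m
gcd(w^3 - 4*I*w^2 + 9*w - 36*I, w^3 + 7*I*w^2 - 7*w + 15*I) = w + 3*I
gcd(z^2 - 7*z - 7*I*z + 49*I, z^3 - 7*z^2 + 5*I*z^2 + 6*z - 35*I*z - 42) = z - 7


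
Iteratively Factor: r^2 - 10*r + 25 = (r - 5)*(r - 5)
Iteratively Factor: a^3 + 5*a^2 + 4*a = (a + 4)*(a^2 + a) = (a + 1)*(a + 4)*(a)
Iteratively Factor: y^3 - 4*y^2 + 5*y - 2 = (y - 2)*(y^2 - 2*y + 1) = (y - 2)*(y - 1)*(y - 1)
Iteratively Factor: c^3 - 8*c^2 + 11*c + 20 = (c + 1)*(c^2 - 9*c + 20) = (c - 4)*(c + 1)*(c - 5)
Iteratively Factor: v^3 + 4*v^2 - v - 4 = (v + 1)*(v^2 + 3*v - 4) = (v - 1)*(v + 1)*(v + 4)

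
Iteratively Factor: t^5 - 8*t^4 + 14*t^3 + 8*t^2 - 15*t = (t - 5)*(t^4 - 3*t^3 - t^2 + 3*t) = (t - 5)*(t - 3)*(t^3 - t) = t*(t - 5)*(t - 3)*(t^2 - 1) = t*(t - 5)*(t - 3)*(t + 1)*(t - 1)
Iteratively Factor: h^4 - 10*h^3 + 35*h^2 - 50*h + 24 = (h - 1)*(h^3 - 9*h^2 + 26*h - 24) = (h - 2)*(h - 1)*(h^2 - 7*h + 12) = (h - 3)*(h - 2)*(h - 1)*(h - 4)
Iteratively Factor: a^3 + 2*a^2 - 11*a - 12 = (a + 1)*(a^2 + a - 12) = (a - 3)*(a + 1)*(a + 4)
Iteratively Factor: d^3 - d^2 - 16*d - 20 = (d - 5)*(d^2 + 4*d + 4) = (d - 5)*(d + 2)*(d + 2)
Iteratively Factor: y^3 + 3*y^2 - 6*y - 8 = (y + 1)*(y^2 + 2*y - 8) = (y - 2)*(y + 1)*(y + 4)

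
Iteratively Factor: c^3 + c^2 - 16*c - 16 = (c + 4)*(c^2 - 3*c - 4) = (c - 4)*(c + 4)*(c + 1)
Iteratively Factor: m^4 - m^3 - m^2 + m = (m + 1)*(m^3 - 2*m^2 + m) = m*(m + 1)*(m^2 - 2*m + 1) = m*(m - 1)*(m + 1)*(m - 1)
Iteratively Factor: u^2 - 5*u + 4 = (u - 1)*(u - 4)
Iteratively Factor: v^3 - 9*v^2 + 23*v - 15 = (v - 1)*(v^2 - 8*v + 15) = (v - 5)*(v - 1)*(v - 3)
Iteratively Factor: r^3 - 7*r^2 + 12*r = (r - 3)*(r^2 - 4*r) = r*(r - 3)*(r - 4)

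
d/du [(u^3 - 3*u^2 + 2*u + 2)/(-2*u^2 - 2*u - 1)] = (-2*u^4 - 4*u^3 + 7*u^2 + 14*u + 2)/(4*u^4 + 8*u^3 + 8*u^2 + 4*u + 1)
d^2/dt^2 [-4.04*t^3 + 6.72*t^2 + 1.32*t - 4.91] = 13.44 - 24.24*t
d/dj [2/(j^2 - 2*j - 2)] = 4*(1 - j)/(-j^2 + 2*j + 2)^2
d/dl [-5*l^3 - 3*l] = -15*l^2 - 3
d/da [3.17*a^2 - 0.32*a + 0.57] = 6.34*a - 0.32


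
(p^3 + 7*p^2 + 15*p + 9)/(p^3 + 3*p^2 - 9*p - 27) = (p + 1)/(p - 3)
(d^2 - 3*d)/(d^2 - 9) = d/(d + 3)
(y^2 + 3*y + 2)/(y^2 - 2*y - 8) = (y + 1)/(y - 4)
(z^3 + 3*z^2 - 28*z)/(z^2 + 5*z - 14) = z*(z - 4)/(z - 2)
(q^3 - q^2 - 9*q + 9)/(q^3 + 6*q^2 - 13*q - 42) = (q^2 + 2*q - 3)/(q^2 + 9*q + 14)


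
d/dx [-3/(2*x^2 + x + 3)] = 3*(4*x + 1)/(2*x^2 + x + 3)^2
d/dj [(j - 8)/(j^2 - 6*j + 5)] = (j^2 - 6*j - 2*(j - 8)*(j - 3) + 5)/(j^2 - 6*j + 5)^2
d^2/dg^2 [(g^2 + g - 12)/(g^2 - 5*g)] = 12*(g^3 - 6*g^2 + 30*g - 50)/(g^3*(g^3 - 15*g^2 + 75*g - 125))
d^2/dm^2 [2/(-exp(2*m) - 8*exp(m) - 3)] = 8*((exp(m) + 2)*(exp(2*m) + 8*exp(m) + 3) - 2*(exp(m) + 4)^2*exp(m))*exp(m)/(exp(2*m) + 8*exp(m) + 3)^3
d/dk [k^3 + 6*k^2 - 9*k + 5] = 3*k^2 + 12*k - 9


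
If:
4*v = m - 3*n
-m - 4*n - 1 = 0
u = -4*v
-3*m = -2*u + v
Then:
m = -9/37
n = -7/37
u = -12/37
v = 3/37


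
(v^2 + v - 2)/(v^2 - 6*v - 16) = (v - 1)/(v - 8)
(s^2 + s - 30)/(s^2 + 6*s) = (s - 5)/s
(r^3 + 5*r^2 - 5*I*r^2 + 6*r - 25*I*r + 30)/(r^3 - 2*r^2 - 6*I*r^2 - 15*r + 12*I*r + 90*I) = (r^2 + r*(5 + I) + 5*I)/(r^2 - 2*r - 15)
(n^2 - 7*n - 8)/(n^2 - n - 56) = (n + 1)/(n + 7)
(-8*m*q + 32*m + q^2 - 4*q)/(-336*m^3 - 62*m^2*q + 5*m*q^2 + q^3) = (q - 4)/(42*m^2 + 13*m*q + q^2)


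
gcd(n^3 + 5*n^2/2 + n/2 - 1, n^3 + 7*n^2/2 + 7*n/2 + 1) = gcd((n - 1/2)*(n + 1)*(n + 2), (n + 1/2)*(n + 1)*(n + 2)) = n^2 + 3*n + 2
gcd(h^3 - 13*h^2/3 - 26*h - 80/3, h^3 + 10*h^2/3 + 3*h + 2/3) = h + 2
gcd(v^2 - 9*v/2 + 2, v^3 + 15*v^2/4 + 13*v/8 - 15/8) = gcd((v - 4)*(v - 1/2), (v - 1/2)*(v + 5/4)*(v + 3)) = v - 1/2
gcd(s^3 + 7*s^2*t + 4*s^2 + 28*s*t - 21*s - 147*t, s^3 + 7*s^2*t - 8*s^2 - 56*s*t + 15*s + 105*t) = s^2 + 7*s*t - 3*s - 21*t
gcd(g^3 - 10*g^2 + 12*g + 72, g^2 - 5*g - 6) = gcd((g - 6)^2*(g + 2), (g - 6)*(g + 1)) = g - 6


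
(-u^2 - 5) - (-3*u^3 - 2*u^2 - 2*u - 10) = 3*u^3 + u^2 + 2*u + 5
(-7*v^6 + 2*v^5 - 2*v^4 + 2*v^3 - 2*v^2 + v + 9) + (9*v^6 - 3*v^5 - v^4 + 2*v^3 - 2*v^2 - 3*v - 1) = 2*v^6 - v^5 - 3*v^4 + 4*v^3 - 4*v^2 - 2*v + 8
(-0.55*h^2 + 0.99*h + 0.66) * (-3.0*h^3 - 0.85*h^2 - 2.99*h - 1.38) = 1.65*h^5 - 2.5025*h^4 - 1.177*h^3 - 2.7621*h^2 - 3.3396*h - 0.9108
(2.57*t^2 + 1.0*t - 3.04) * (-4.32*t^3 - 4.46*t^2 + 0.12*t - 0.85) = -11.1024*t^5 - 15.7822*t^4 + 8.9812*t^3 + 11.4939*t^2 - 1.2148*t + 2.584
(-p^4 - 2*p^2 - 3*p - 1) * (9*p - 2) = -9*p^5 + 2*p^4 - 18*p^3 - 23*p^2 - 3*p + 2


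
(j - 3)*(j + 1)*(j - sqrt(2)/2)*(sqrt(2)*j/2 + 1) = sqrt(2)*j^4/2 - sqrt(2)*j^3 + j^3/2 - 2*sqrt(2)*j^2 - j^2 - 3*j/2 + sqrt(2)*j + 3*sqrt(2)/2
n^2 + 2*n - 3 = (n - 1)*(n + 3)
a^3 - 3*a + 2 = (a - 1)^2*(a + 2)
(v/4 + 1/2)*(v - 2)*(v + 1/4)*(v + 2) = v^4/4 + 9*v^3/16 - 7*v^2/8 - 9*v/4 - 1/2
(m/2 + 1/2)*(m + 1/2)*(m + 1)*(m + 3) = m^4/2 + 11*m^3/4 + 19*m^2/4 + 13*m/4 + 3/4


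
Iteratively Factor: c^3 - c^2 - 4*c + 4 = (c - 2)*(c^2 + c - 2) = (c - 2)*(c + 2)*(c - 1)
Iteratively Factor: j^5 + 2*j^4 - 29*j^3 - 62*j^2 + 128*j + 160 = (j - 2)*(j^4 + 4*j^3 - 21*j^2 - 104*j - 80) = (j - 2)*(j + 4)*(j^3 - 21*j - 20) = (j - 2)*(j + 1)*(j + 4)*(j^2 - j - 20) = (j - 2)*(j + 1)*(j + 4)^2*(j - 5)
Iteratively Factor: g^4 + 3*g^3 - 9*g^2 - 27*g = (g + 3)*(g^3 - 9*g) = (g - 3)*(g + 3)*(g^2 + 3*g) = (g - 3)*(g + 3)^2*(g)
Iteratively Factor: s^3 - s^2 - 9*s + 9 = (s - 1)*(s^2 - 9) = (s - 3)*(s - 1)*(s + 3)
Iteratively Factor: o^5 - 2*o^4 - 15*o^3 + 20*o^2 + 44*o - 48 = (o - 2)*(o^4 - 15*o^2 - 10*o + 24) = (o - 2)*(o - 1)*(o^3 + o^2 - 14*o - 24) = (o - 2)*(o - 1)*(o + 3)*(o^2 - 2*o - 8) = (o - 4)*(o - 2)*(o - 1)*(o + 3)*(o + 2)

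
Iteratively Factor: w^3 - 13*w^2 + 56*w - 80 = (w - 5)*(w^2 - 8*w + 16) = (w - 5)*(w - 4)*(w - 4)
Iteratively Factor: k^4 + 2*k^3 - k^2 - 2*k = (k + 1)*(k^3 + k^2 - 2*k) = k*(k + 1)*(k^2 + k - 2) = k*(k - 1)*(k + 1)*(k + 2)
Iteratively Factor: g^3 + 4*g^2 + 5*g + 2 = (g + 1)*(g^2 + 3*g + 2) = (g + 1)^2*(g + 2)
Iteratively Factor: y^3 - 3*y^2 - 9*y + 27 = (y - 3)*(y^2 - 9) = (y - 3)^2*(y + 3)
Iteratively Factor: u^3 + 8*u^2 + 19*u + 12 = (u + 4)*(u^2 + 4*u + 3) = (u + 1)*(u + 4)*(u + 3)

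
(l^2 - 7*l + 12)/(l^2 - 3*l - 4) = (l - 3)/(l + 1)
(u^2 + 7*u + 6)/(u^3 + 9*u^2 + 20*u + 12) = 1/(u + 2)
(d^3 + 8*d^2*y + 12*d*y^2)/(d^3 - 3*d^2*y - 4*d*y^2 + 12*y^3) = d*(d + 6*y)/(d^2 - 5*d*y + 6*y^2)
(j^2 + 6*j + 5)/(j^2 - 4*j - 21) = (j^2 + 6*j + 5)/(j^2 - 4*j - 21)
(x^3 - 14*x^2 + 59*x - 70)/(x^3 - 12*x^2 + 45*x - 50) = (x - 7)/(x - 5)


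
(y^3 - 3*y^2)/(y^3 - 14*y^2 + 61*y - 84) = y^2/(y^2 - 11*y + 28)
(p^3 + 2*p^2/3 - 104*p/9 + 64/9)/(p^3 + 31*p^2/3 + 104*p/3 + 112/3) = (9*p^2 - 30*p + 16)/(3*(3*p^2 + 19*p + 28))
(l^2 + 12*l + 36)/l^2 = 1 + 12/l + 36/l^2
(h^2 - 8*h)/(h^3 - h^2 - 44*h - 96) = h/(h^2 + 7*h + 12)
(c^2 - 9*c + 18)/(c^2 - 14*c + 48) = (c - 3)/(c - 8)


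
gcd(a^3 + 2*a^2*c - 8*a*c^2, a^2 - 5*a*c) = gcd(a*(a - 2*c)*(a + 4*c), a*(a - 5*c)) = a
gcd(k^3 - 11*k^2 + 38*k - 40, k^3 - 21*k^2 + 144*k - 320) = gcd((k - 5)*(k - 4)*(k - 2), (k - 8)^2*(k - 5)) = k - 5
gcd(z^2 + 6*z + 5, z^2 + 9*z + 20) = z + 5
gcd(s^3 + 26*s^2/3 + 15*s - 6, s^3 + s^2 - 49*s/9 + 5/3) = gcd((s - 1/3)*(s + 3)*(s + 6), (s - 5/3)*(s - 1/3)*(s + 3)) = s^2 + 8*s/3 - 1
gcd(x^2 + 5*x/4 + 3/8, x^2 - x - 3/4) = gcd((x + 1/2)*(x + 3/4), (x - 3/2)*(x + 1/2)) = x + 1/2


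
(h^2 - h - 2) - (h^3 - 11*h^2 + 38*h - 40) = -h^3 + 12*h^2 - 39*h + 38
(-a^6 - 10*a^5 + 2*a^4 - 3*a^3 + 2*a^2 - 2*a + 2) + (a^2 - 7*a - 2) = -a^6 - 10*a^5 + 2*a^4 - 3*a^3 + 3*a^2 - 9*a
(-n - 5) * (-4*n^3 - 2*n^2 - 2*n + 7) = 4*n^4 + 22*n^3 + 12*n^2 + 3*n - 35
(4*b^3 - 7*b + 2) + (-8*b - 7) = 4*b^3 - 15*b - 5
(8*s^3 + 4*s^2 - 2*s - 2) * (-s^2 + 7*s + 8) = -8*s^5 + 52*s^4 + 94*s^3 + 20*s^2 - 30*s - 16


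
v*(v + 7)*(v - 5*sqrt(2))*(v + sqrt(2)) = v^4 - 4*sqrt(2)*v^3 + 7*v^3 - 28*sqrt(2)*v^2 - 10*v^2 - 70*v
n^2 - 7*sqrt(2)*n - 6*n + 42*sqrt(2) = (n - 6)*(n - 7*sqrt(2))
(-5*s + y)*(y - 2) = -5*s*y + 10*s + y^2 - 2*y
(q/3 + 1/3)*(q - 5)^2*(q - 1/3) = q^4/3 - 28*q^3/9 + 6*q^2 + 20*q/3 - 25/9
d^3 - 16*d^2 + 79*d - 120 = (d - 8)*(d - 5)*(d - 3)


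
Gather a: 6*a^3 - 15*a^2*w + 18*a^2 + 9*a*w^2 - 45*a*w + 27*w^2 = 6*a^3 + a^2*(18 - 15*w) + a*(9*w^2 - 45*w) + 27*w^2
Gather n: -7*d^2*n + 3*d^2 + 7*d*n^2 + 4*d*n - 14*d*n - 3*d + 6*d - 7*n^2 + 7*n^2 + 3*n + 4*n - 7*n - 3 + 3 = 3*d^2 + 7*d*n^2 + 3*d + n*(-7*d^2 - 10*d)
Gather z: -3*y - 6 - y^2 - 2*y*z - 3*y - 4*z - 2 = -y^2 - 6*y + z*(-2*y - 4) - 8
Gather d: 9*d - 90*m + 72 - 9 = 9*d - 90*m + 63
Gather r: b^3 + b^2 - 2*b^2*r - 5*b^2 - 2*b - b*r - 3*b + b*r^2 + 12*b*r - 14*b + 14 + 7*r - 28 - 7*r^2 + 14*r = b^3 - 4*b^2 - 19*b + r^2*(b - 7) + r*(-2*b^2 + 11*b + 21) - 14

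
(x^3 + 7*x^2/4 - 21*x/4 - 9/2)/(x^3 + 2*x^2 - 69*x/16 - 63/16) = 4*(x - 2)/(4*x - 7)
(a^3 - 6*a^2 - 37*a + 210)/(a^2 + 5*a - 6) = (a^2 - 12*a + 35)/(a - 1)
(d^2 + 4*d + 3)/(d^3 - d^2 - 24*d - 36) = (d + 1)/(d^2 - 4*d - 12)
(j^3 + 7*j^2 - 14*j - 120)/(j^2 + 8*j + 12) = (j^2 + j - 20)/(j + 2)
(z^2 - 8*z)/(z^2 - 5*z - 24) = z/(z + 3)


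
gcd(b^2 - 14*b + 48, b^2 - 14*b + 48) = b^2 - 14*b + 48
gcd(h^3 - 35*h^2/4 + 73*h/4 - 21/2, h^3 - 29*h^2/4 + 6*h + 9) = h - 6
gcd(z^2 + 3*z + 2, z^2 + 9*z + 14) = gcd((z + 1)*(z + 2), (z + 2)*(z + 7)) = z + 2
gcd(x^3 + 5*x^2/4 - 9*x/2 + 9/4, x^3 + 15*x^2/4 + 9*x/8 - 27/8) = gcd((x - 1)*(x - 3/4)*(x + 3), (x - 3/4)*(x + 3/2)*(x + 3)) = x^2 + 9*x/4 - 9/4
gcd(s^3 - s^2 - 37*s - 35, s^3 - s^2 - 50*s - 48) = s + 1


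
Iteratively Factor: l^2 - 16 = (l + 4)*(l - 4)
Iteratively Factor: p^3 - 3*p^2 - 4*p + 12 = (p - 2)*(p^2 - p - 6) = (p - 3)*(p - 2)*(p + 2)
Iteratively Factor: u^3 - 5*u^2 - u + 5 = (u - 5)*(u^2 - 1) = (u - 5)*(u - 1)*(u + 1)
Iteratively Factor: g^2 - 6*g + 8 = (g - 4)*(g - 2)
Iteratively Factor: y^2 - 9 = (y + 3)*(y - 3)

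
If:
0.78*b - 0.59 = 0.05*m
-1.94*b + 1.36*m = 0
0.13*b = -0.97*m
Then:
No Solution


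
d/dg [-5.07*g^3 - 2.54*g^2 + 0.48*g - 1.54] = -15.21*g^2 - 5.08*g + 0.48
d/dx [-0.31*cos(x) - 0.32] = 0.31*sin(x)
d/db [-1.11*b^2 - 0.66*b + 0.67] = -2.22*b - 0.66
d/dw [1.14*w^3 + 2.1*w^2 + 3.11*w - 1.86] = 3.42*w^2 + 4.2*w + 3.11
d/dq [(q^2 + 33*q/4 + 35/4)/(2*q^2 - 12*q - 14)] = 3*(-19*q^2 - 42*q - 7)/(8*(q^4 - 12*q^3 + 22*q^2 + 84*q + 49))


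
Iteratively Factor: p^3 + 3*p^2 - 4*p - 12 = (p + 2)*(p^2 + p - 6) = (p - 2)*(p + 2)*(p + 3)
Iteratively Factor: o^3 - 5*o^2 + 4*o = (o - 4)*(o^2 - o) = (o - 4)*(o - 1)*(o)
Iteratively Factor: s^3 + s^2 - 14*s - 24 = (s - 4)*(s^2 + 5*s + 6) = (s - 4)*(s + 3)*(s + 2)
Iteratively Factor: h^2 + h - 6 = (h - 2)*(h + 3)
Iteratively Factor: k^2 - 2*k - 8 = (k - 4)*(k + 2)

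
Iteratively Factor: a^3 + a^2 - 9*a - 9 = (a + 1)*(a^2 - 9) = (a + 1)*(a + 3)*(a - 3)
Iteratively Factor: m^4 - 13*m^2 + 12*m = (m - 1)*(m^3 + m^2 - 12*m) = (m - 1)*(m + 4)*(m^2 - 3*m) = m*(m - 1)*(m + 4)*(m - 3)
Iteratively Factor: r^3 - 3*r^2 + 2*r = (r - 2)*(r^2 - r) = r*(r - 2)*(r - 1)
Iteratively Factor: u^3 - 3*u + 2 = (u - 1)*(u^2 + u - 2) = (u - 1)*(u + 2)*(u - 1)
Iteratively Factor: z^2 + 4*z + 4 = (z + 2)*(z + 2)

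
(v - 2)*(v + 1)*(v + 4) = v^3 + 3*v^2 - 6*v - 8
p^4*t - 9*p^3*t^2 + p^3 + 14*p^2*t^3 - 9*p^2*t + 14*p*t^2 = p*(p - 7*t)*(p - 2*t)*(p*t + 1)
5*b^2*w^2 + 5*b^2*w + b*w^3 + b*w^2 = w*(5*b + w)*(b*w + b)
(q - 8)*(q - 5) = q^2 - 13*q + 40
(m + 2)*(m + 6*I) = m^2 + 2*m + 6*I*m + 12*I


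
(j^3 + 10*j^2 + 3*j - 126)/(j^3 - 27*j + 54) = (j + 7)/(j - 3)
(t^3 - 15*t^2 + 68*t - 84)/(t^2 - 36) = (t^2 - 9*t + 14)/(t + 6)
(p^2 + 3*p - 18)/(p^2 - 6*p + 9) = (p + 6)/(p - 3)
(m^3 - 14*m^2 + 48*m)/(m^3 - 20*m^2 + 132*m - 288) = m/(m - 6)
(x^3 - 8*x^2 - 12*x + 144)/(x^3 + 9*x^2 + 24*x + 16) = (x^2 - 12*x + 36)/(x^2 + 5*x + 4)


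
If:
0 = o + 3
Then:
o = -3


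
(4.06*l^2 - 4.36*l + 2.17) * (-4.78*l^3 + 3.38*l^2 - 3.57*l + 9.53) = -19.4068*l^5 + 34.5636*l^4 - 39.6036*l^3 + 61.5916*l^2 - 49.2977*l + 20.6801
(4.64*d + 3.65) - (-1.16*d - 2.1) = 5.8*d + 5.75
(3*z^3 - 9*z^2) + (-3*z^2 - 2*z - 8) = 3*z^3 - 12*z^2 - 2*z - 8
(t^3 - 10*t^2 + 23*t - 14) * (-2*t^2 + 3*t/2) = -2*t^5 + 43*t^4/2 - 61*t^3 + 125*t^2/2 - 21*t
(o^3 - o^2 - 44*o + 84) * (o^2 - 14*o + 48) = o^5 - 15*o^4 + 18*o^3 + 652*o^2 - 3288*o + 4032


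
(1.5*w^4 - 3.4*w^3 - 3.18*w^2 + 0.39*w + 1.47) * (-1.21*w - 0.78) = -1.815*w^5 + 2.944*w^4 + 6.4998*w^3 + 2.0085*w^2 - 2.0829*w - 1.1466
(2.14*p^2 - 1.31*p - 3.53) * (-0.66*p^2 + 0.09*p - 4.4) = -1.4124*p^4 + 1.0572*p^3 - 7.2041*p^2 + 5.4463*p + 15.532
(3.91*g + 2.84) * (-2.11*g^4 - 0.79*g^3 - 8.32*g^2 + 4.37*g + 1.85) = -8.2501*g^5 - 9.0813*g^4 - 34.7748*g^3 - 6.5421*g^2 + 19.6443*g + 5.254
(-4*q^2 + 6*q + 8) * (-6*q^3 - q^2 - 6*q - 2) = 24*q^5 - 32*q^4 - 30*q^3 - 36*q^2 - 60*q - 16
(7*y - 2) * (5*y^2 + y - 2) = 35*y^3 - 3*y^2 - 16*y + 4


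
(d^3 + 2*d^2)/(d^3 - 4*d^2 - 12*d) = d/(d - 6)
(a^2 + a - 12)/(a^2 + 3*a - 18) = (a + 4)/(a + 6)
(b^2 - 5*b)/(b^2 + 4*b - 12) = b*(b - 5)/(b^2 + 4*b - 12)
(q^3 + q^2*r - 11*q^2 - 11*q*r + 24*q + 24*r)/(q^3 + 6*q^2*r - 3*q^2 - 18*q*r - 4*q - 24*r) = (-q^3 - q^2*r + 11*q^2 + 11*q*r - 24*q - 24*r)/(-q^3 - 6*q^2*r + 3*q^2 + 18*q*r + 4*q + 24*r)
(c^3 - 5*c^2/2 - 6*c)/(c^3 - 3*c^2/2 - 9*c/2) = (c - 4)/(c - 3)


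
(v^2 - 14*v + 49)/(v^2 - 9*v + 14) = (v - 7)/(v - 2)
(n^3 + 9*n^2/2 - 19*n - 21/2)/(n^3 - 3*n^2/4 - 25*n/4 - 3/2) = 2*(2*n^2 + 15*n + 7)/(4*n^2 + 9*n + 2)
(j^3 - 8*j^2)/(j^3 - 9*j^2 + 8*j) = j/(j - 1)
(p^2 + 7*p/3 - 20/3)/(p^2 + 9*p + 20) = (p - 5/3)/(p + 5)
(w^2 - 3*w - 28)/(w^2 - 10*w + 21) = (w + 4)/(w - 3)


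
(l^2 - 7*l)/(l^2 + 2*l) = (l - 7)/(l + 2)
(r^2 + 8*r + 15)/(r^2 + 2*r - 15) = (r + 3)/(r - 3)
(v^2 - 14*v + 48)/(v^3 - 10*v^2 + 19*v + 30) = (v - 8)/(v^2 - 4*v - 5)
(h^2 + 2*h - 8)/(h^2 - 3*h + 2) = (h + 4)/(h - 1)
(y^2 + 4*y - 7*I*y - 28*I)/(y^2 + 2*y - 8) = (y - 7*I)/(y - 2)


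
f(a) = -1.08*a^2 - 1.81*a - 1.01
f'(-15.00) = 30.59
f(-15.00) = -216.86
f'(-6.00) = 11.15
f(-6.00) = -29.03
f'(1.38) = -4.79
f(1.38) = -5.56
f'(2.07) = -6.28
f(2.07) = -9.38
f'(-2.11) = 2.75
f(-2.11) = -2.00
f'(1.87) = -5.85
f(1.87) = -8.17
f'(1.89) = -5.89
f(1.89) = -8.29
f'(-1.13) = 0.63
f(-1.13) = -0.34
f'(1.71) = -5.50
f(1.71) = -7.26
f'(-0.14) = -1.51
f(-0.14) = -0.78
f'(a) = -2.16*a - 1.81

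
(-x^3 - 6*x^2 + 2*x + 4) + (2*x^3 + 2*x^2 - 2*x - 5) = x^3 - 4*x^2 - 1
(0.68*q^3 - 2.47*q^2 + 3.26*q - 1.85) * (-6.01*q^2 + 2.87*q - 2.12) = -4.0868*q^5 + 16.7963*q^4 - 28.1231*q^3 + 25.7111*q^2 - 12.2207*q + 3.922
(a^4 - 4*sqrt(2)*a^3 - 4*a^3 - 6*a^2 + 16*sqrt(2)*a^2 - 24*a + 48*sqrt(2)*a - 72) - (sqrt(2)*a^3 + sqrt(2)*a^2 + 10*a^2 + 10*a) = a^4 - 5*sqrt(2)*a^3 - 4*a^3 - 16*a^2 + 15*sqrt(2)*a^2 - 34*a + 48*sqrt(2)*a - 72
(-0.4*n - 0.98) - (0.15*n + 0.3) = -0.55*n - 1.28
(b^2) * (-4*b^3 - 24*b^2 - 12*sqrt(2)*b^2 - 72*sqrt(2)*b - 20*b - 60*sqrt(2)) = -4*b^5 - 24*b^4 - 12*sqrt(2)*b^4 - 72*sqrt(2)*b^3 - 20*b^3 - 60*sqrt(2)*b^2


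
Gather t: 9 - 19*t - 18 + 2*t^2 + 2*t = 2*t^2 - 17*t - 9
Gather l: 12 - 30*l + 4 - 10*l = 16 - 40*l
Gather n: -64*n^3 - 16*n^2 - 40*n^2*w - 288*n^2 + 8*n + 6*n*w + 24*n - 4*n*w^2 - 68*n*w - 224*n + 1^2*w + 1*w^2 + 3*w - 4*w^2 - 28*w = -64*n^3 + n^2*(-40*w - 304) + n*(-4*w^2 - 62*w - 192) - 3*w^2 - 24*w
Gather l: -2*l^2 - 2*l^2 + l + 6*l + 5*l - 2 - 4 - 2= -4*l^2 + 12*l - 8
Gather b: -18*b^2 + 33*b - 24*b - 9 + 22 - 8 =-18*b^2 + 9*b + 5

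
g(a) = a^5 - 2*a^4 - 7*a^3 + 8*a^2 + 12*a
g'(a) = 5*a^4 - 8*a^3 - 21*a^2 + 16*a + 12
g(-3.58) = -535.82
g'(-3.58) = 873.94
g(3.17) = 13.59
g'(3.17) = 101.75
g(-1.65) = 6.37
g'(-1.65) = 1.42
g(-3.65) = -599.64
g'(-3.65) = 950.29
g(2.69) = -9.96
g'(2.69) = 9.17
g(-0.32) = -2.82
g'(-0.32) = 5.04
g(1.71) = 6.43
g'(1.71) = -19.30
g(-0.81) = -1.96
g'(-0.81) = -8.33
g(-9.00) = -66528.00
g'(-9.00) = 36804.00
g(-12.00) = -277200.00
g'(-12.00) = 114300.00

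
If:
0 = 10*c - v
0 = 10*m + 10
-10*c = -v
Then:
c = v/10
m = -1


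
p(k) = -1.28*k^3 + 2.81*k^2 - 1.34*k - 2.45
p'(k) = -3.84*k^2 + 5.62*k - 1.34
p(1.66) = -2.79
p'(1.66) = -2.59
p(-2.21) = 28.05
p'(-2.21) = -32.52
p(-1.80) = 16.53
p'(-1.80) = -23.90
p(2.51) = -8.35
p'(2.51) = -11.43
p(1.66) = -2.79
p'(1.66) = -2.59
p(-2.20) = 27.73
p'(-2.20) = -32.29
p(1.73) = -2.99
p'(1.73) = -3.11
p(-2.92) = 57.29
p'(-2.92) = -50.49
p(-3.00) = 61.42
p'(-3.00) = -52.76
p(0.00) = -2.45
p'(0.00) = -1.34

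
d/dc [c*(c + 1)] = 2*c + 1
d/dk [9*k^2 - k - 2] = 18*k - 1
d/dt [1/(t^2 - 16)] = -2*t/(t^2 - 16)^2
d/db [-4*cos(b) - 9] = 4*sin(b)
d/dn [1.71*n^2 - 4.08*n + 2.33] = 3.42*n - 4.08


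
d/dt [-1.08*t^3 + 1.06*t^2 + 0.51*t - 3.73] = -3.24*t^2 + 2.12*t + 0.51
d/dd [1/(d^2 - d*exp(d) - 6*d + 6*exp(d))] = (d*exp(d) - 2*d - 5*exp(d) + 6)/(d^2 - d*exp(d) - 6*d + 6*exp(d))^2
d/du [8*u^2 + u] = 16*u + 1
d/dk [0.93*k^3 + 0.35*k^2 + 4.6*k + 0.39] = 2.79*k^2 + 0.7*k + 4.6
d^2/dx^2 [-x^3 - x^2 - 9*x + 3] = -6*x - 2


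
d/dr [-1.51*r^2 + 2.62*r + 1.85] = 2.62 - 3.02*r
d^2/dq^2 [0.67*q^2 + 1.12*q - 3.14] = 1.34000000000000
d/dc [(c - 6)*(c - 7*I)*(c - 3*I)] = 3*c^2 + c*(-12 - 20*I) - 21 + 60*I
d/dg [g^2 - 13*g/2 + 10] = 2*g - 13/2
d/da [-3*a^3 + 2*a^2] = a*(4 - 9*a)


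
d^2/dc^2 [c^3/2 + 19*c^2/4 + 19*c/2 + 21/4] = 3*c + 19/2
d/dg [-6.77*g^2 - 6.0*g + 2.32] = -13.54*g - 6.0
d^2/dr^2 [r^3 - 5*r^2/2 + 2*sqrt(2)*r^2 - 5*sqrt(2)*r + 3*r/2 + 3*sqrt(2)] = 6*r - 5 + 4*sqrt(2)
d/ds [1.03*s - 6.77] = 1.03000000000000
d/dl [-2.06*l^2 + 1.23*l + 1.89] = 1.23 - 4.12*l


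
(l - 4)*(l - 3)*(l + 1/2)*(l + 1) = l^4 - 11*l^3/2 + 2*l^2 + 29*l/2 + 6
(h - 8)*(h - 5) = h^2 - 13*h + 40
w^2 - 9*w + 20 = (w - 5)*(w - 4)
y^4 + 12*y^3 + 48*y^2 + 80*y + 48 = (y + 2)^3*(y + 6)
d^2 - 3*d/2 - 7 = (d - 7/2)*(d + 2)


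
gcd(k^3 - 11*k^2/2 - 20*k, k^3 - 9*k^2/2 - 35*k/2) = k^2 + 5*k/2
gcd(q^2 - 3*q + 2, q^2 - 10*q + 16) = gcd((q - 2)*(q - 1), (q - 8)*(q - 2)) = q - 2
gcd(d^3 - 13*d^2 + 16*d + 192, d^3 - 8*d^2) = d - 8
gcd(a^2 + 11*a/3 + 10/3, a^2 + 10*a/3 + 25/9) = a + 5/3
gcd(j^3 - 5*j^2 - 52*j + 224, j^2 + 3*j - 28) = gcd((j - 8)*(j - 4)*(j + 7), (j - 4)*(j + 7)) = j^2 + 3*j - 28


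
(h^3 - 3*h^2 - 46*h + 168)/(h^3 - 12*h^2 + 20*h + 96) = (h^2 + 3*h - 28)/(h^2 - 6*h - 16)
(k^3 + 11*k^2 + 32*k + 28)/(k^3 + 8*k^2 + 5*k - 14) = (k + 2)/(k - 1)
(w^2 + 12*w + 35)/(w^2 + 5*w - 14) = (w + 5)/(w - 2)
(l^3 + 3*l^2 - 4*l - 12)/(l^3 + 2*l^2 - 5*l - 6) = (l + 2)/(l + 1)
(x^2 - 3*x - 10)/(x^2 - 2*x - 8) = (x - 5)/(x - 4)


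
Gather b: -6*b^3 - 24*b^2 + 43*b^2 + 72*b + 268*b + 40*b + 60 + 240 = -6*b^3 + 19*b^2 + 380*b + 300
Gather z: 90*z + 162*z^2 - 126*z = 162*z^2 - 36*z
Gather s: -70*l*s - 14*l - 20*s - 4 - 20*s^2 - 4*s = -14*l - 20*s^2 + s*(-70*l - 24) - 4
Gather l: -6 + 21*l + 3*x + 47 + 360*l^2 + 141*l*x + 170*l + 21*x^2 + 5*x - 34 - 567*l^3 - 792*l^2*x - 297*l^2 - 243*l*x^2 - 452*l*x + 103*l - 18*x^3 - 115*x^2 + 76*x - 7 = -567*l^3 + l^2*(63 - 792*x) + l*(-243*x^2 - 311*x + 294) - 18*x^3 - 94*x^2 + 84*x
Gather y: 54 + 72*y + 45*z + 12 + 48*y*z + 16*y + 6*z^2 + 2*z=y*(48*z + 88) + 6*z^2 + 47*z + 66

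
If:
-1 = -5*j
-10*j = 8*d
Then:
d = -1/4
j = 1/5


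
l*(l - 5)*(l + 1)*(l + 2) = l^4 - 2*l^3 - 13*l^2 - 10*l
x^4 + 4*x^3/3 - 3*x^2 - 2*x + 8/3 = (x - 1)^2*(x + 4/3)*(x + 2)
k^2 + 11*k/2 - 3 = (k - 1/2)*(k + 6)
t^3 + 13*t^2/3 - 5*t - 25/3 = (t - 5/3)*(t + 1)*(t + 5)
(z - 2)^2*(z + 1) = z^3 - 3*z^2 + 4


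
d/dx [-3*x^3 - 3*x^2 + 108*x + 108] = -9*x^2 - 6*x + 108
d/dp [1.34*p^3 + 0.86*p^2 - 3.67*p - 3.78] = 4.02*p^2 + 1.72*p - 3.67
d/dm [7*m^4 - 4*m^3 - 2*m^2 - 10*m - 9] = 28*m^3 - 12*m^2 - 4*m - 10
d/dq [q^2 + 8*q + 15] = 2*q + 8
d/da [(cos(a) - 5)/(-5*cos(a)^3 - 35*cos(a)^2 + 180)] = (137*cos(a)/2 + 4*cos(2*a) - cos(3*a)/2 - 32)*sin(a)/(5*(cos(a)^3 + 7*cos(a)^2 - 36)^2)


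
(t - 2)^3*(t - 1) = t^4 - 7*t^3 + 18*t^2 - 20*t + 8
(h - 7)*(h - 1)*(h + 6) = h^3 - 2*h^2 - 41*h + 42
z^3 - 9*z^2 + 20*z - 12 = (z - 6)*(z - 2)*(z - 1)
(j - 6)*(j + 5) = j^2 - j - 30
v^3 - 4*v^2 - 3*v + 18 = (v - 3)^2*(v + 2)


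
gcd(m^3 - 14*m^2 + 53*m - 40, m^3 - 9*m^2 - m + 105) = m - 5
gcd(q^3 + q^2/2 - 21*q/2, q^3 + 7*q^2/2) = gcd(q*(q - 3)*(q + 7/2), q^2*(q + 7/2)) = q^2 + 7*q/2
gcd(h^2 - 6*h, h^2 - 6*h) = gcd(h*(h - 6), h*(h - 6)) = h^2 - 6*h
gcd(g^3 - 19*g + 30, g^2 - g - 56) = 1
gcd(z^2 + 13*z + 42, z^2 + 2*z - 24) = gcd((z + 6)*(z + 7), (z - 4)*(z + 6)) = z + 6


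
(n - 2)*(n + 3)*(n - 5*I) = n^3 + n^2 - 5*I*n^2 - 6*n - 5*I*n + 30*I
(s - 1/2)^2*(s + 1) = s^3 - 3*s/4 + 1/4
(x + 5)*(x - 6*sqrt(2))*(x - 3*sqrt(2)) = x^3 - 9*sqrt(2)*x^2 + 5*x^2 - 45*sqrt(2)*x + 36*x + 180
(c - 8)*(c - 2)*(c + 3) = c^3 - 7*c^2 - 14*c + 48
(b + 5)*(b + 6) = b^2 + 11*b + 30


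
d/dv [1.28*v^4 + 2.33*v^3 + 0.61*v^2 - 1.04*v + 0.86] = 5.12*v^3 + 6.99*v^2 + 1.22*v - 1.04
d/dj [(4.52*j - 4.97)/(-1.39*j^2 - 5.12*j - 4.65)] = (6.2828*j^2 - 13.8166*j - 46.4644)/(1.9321*j^4 + 14.2336*j^3 + 39.1414*j^2 + 47.616*j + 21.6225)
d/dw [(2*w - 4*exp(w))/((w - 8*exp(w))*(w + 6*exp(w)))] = 2*(-w^2 + 96*w*exp(2*w) + 4*w*exp(w) - 96*exp(3*w) - 52*exp(2*w))/(w^4 - 4*w^3*exp(w) - 92*w^2*exp(2*w) + 192*w*exp(3*w) + 2304*exp(4*w))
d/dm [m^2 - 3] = 2*m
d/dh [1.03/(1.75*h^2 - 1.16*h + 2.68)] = (1.1948 - 3.605*h)/(1.75*h^2 - 1.16*h + 2.68)^2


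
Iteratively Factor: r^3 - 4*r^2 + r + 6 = (r - 2)*(r^2 - 2*r - 3) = (r - 2)*(r + 1)*(r - 3)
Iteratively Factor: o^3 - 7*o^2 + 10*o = (o - 5)*(o^2 - 2*o) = o*(o - 5)*(o - 2)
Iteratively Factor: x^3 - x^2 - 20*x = (x - 5)*(x^2 + 4*x) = x*(x - 5)*(x + 4)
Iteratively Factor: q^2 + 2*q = (q)*(q + 2)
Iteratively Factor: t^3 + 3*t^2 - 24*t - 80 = (t - 5)*(t^2 + 8*t + 16) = (t - 5)*(t + 4)*(t + 4)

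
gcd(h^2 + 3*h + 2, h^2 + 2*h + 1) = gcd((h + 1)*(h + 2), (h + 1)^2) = h + 1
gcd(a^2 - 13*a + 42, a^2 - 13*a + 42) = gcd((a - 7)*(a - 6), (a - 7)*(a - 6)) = a^2 - 13*a + 42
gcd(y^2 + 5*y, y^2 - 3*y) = y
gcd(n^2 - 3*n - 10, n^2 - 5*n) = n - 5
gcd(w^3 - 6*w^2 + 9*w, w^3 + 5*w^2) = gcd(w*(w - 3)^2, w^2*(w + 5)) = w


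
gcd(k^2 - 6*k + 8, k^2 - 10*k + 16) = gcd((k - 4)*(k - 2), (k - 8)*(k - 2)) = k - 2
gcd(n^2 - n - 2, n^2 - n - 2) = n^2 - n - 2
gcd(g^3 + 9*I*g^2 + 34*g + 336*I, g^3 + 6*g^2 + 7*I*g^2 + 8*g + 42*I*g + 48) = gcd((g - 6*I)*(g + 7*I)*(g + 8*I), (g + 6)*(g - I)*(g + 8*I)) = g + 8*I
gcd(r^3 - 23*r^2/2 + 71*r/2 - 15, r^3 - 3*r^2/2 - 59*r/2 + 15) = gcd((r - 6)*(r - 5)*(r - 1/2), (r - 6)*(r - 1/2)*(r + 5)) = r^2 - 13*r/2 + 3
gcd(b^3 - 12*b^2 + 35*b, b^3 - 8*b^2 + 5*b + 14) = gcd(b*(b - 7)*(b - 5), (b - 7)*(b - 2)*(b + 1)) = b - 7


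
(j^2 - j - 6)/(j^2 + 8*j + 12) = (j - 3)/(j + 6)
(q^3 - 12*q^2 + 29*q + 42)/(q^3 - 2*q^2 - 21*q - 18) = (q - 7)/(q + 3)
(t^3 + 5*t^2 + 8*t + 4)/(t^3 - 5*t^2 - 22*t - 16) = (t + 2)/(t - 8)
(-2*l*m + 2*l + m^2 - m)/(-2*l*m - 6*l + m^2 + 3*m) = (m - 1)/(m + 3)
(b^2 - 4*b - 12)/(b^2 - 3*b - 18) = (b + 2)/(b + 3)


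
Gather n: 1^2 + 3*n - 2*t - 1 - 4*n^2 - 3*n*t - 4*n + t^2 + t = -4*n^2 + n*(-3*t - 1) + t^2 - t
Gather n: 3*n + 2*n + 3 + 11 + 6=5*n + 20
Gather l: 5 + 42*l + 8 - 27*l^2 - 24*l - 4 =-27*l^2 + 18*l + 9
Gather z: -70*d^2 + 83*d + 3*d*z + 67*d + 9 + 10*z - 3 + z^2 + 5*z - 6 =-70*d^2 + 150*d + z^2 + z*(3*d + 15)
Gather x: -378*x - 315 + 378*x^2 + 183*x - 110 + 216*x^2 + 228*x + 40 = 594*x^2 + 33*x - 385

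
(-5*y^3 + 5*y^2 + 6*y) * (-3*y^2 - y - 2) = 15*y^5 - 10*y^4 - 13*y^3 - 16*y^2 - 12*y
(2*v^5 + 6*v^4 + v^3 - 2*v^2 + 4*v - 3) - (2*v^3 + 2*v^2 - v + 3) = 2*v^5 + 6*v^4 - v^3 - 4*v^2 + 5*v - 6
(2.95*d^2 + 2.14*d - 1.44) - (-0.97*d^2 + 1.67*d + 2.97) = 3.92*d^2 + 0.47*d - 4.41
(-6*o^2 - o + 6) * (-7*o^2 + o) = 42*o^4 + o^3 - 43*o^2 + 6*o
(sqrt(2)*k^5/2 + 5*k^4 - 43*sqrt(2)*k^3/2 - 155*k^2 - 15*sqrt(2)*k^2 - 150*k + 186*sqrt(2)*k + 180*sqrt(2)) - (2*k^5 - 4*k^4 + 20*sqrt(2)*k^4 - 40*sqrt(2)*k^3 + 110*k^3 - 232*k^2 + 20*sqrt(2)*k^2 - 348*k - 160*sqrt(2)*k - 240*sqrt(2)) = -2*k^5 + sqrt(2)*k^5/2 - 20*sqrt(2)*k^4 + 9*k^4 - 110*k^3 + 37*sqrt(2)*k^3/2 - 35*sqrt(2)*k^2 + 77*k^2 + 198*k + 346*sqrt(2)*k + 420*sqrt(2)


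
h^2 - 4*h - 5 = (h - 5)*(h + 1)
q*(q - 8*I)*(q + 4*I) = q^3 - 4*I*q^2 + 32*q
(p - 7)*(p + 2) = p^2 - 5*p - 14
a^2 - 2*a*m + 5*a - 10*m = (a + 5)*(a - 2*m)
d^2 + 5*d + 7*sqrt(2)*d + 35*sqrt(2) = (d + 5)*(d + 7*sqrt(2))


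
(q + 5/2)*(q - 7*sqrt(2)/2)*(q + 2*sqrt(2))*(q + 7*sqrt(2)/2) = q^4 + 5*q^3/2 + 2*sqrt(2)*q^3 - 49*q^2/2 + 5*sqrt(2)*q^2 - 49*sqrt(2)*q - 245*q/4 - 245*sqrt(2)/2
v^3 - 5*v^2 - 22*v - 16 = (v - 8)*(v + 1)*(v + 2)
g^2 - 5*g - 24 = (g - 8)*(g + 3)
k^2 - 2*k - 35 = (k - 7)*(k + 5)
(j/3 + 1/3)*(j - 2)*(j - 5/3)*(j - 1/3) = j^4/3 - j^3 + 5*j^2/27 + 31*j/27 - 10/27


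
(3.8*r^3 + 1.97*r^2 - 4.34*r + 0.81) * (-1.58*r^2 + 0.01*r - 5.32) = -6.004*r^5 - 3.0746*r^4 - 13.3391*r^3 - 11.8036*r^2 + 23.0969*r - 4.3092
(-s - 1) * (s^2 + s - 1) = -s^3 - 2*s^2 + 1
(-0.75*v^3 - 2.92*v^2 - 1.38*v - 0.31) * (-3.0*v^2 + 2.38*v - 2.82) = 2.25*v^5 + 6.975*v^4 - 0.6946*v^3 + 5.88*v^2 + 3.1538*v + 0.8742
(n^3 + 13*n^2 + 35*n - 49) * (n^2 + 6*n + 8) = n^5 + 19*n^4 + 121*n^3 + 265*n^2 - 14*n - 392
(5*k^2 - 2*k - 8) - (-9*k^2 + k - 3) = 14*k^2 - 3*k - 5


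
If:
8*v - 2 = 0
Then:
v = 1/4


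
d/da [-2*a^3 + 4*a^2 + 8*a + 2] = -6*a^2 + 8*a + 8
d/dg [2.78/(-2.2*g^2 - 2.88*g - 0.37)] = (12.232*g + 8.0064)/(2.2*g^2 + 2.88*g + 0.37)^2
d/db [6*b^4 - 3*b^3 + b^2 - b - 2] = 24*b^3 - 9*b^2 + 2*b - 1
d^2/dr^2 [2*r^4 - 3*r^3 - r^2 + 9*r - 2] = 24*r^2 - 18*r - 2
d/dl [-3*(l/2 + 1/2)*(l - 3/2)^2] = -9*l^2/2 + 6*l + 9/8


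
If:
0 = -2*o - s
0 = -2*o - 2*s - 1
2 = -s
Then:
No Solution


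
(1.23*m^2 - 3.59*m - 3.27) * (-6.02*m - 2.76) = -7.4046*m^3 + 18.217*m^2 + 29.5938*m + 9.0252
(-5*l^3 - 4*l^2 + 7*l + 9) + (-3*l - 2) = -5*l^3 - 4*l^2 + 4*l + 7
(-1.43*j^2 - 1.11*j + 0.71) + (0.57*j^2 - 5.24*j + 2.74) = -0.86*j^2 - 6.35*j + 3.45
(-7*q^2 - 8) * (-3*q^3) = 21*q^5 + 24*q^3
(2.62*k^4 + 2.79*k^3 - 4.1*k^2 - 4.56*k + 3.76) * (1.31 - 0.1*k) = -0.262*k^5 + 3.1532*k^4 + 4.0649*k^3 - 4.915*k^2 - 6.3496*k + 4.9256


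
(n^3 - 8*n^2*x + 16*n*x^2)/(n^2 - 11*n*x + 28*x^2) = n*(-n + 4*x)/(-n + 7*x)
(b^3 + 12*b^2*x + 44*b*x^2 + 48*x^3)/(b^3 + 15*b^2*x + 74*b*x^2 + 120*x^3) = (b + 2*x)/(b + 5*x)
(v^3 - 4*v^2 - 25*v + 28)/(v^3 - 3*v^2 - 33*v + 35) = (v + 4)/(v + 5)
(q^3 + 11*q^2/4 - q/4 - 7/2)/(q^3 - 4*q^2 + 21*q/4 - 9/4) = (4*q^2 + 15*q + 14)/(4*q^2 - 12*q + 9)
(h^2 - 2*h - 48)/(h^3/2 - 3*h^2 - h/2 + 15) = 2*(h^2 - 2*h - 48)/(h^3 - 6*h^2 - h + 30)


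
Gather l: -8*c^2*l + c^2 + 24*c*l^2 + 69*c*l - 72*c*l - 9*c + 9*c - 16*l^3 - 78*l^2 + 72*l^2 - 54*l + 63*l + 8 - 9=c^2 - 16*l^3 + l^2*(24*c - 6) + l*(-8*c^2 - 3*c + 9) - 1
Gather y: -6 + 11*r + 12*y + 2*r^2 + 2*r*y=2*r^2 + 11*r + y*(2*r + 12) - 6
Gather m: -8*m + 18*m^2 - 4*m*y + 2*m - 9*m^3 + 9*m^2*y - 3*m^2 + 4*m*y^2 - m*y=-9*m^3 + m^2*(9*y + 15) + m*(4*y^2 - 5*y - 6)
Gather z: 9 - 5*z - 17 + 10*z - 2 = 5*z - 10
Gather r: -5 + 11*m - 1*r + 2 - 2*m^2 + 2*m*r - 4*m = -2*m^2 + 7*m + r*(2*m - 1) - 3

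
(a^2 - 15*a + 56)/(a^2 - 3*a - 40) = (a - 7)/(a + 5)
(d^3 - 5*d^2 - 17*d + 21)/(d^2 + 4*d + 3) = (d^2 - 8*d + 7)/(d + 1)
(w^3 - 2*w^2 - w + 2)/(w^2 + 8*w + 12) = (w^3 - 2*w^2 - w + 2)/(w^2 + 8*w + 12)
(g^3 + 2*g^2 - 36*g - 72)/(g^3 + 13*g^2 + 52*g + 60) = (g - 6)/(g + 5)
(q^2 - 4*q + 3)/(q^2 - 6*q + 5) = (q - 3)/(q - 5)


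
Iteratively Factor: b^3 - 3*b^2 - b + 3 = (b - 1)*(b^2 - 2*b - 3) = (b - 3)*(b - 1)*(b + 1)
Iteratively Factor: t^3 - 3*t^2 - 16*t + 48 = (t - 4)*(t^2 + t - 12) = (t - 4)*(t - 3)*(t + 4)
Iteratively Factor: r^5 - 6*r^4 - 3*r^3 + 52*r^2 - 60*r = (r - 2)*(r^4 - 4*r^3 - 11*r^2 + 30*r) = (r - 2)*(r + 3)*(r^3 - 7*r^2 + 10*r) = r*(r - 2)*(r + 3)*(r^2 - 7*r + 10) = r*(r - 5)*(r - 2)*(r + 3)*(r - 2)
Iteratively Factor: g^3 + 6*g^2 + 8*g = (g)*(g^2 + 6*g + 8) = g*(g + 2)*(g + 4)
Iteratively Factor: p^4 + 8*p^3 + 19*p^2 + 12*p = (p + 4)*(p^3 + 4*p^2 + 3*p) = p*(p + 4)*(p^2 + 4*p + 3) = p*(p + 1)*(p + 4)*(p + 3)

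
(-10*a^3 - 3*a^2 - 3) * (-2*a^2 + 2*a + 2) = 20*a^5 - 14*a^4 - 26*a^3 - 6*a - 6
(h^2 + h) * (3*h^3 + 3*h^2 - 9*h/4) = 3*h^5 + 6*h^4 + 3*h^3/4 - 9*h^2/4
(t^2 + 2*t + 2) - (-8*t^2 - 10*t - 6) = 9*t^2 + 12*t + 8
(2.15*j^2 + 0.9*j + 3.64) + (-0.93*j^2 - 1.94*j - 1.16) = 1.22*j^2 - 1.04*j + 2.48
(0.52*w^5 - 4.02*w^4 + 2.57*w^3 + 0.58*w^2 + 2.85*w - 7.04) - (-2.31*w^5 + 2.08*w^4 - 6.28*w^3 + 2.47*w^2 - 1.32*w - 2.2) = 2.83*w^5 - 6.1*w^4 + 8.85*w^3 - 1.89*w^2 + 4.17*w - 4.84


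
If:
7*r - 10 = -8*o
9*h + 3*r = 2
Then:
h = 2/9 - r/3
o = 5/4 - 7*r/8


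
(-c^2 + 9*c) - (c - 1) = -c^2 + 8*c + 1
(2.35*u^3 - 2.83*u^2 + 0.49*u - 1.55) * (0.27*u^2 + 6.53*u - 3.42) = 0.6345*u^5 + 14.5814*u^4 - 26.3846*u^3 + 12.4598*u^2 - 11.7973*u + 5.301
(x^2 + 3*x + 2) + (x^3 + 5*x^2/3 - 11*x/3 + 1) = x^3 + 8*x^2/3 - 2*x/3 + 3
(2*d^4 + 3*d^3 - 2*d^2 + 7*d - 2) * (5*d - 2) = 10*d^5 + 11*d^4 - 16*d^3 + 39*d^2 - 24*d + 4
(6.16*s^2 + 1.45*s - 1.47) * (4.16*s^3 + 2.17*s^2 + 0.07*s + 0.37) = 25.6256*s^5 + 19.3992*s^4 - 2.5375*s^3 - 0.8092*s^2 + 0.4336*s - 0.5439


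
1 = 1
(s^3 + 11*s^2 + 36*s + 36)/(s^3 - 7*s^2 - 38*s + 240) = (s^2 + 5*s + 6)/(s^2 - 13*s + 40)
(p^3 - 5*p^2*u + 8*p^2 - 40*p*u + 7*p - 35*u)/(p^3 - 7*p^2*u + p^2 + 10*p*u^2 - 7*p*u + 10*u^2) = (p + 7)/(p - 2*u)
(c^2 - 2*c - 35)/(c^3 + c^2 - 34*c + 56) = (c^2 - 2*c - 35)/(c^3 + c^2 - 34*c + 56)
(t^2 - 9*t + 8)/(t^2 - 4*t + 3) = (t - 8)/(t - 3)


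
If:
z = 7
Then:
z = 7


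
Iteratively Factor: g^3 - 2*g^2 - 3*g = (g)*(g^2 - 2*g - 3) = g*(g - 3)*(g + 1)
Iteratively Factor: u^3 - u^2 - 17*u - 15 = (u + 3)*(u^2 - 4*u - 5) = (u - 5)*(u + 3)*(u + 1)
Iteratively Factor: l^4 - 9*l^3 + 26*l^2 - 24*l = (l - 2)*(l^3 - 7*l^2 + 12*l) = (l - 4)*(l - 2)*(l^2 - 3*l) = l*(l - 4)*(l - 2)*(l - 3)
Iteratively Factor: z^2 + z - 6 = (z + 3)*(z - 2)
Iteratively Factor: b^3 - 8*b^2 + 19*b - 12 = (b - 1)*(b^2 - 7*b + 12) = (b - 3)*(b - 1)*(b - 4)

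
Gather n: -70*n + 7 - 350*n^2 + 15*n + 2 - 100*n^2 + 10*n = -450*n^2 - 45*n + 9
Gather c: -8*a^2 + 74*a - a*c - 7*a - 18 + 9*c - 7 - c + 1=-8*a^2 + 67*a + c*(8 - a) - 24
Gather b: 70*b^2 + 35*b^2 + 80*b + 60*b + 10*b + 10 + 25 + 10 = 105*b^2 + 150*b + 45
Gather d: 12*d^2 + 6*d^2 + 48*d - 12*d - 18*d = 18*d^2 + 18*d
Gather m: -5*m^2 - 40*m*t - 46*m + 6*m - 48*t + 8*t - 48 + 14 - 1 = -5*m^2 + m*(-40*t - 40) - 40*t - 35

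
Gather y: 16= 16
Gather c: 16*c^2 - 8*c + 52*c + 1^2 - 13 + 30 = 16*c^2 + 44*c + 18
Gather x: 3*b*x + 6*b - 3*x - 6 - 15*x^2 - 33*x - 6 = 6*b - 15*x^2 + x*(3*b - 36) - 12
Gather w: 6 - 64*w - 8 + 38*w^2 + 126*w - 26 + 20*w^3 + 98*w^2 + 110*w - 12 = 20*w^3 + 136*w^2 + 172*w - 40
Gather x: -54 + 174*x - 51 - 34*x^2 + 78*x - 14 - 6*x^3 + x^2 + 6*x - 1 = -6*x^3 - 33*x^2 + 258*x - 120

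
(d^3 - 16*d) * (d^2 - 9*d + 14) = d^5 - 9*d^4 - 2*d^3 + 144*d^2 - 224*d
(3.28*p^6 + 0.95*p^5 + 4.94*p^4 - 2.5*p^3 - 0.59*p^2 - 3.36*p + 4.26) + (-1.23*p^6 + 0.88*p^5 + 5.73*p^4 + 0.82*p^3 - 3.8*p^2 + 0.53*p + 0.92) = 2.05*p^6 + 1.83*p^5 + 10.67*p^4 - 1.68*p^3 - 4.39*p^2 - 2.83*p + 5.18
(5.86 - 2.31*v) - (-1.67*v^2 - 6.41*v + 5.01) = 1.67*v^2 + 4.1*v + 0.850000000000001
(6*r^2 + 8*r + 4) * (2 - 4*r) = -24*r^3 - 20*r^2 + 8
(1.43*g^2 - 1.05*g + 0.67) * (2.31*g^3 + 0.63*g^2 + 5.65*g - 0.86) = 3.3033*g^5 - 1.5246*g^4 + 8.9657*g^3 - 6.7402*g^2 + 4.6885*g - 0.5762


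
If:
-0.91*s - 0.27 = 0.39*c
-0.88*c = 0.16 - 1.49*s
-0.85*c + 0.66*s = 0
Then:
No Solution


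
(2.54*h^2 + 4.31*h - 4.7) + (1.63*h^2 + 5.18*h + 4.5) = 4.17*h^2 + 9.49*h - 0.2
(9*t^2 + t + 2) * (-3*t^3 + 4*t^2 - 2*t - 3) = -27*t^5 + 33*t^4 - 20*t^3 - 21*t^2 - 7*t - 6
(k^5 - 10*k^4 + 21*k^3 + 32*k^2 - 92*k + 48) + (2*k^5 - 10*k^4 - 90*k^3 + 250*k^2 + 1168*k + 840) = 3*k^5 - 20*k^4 - 69*k^3 + 282*k^2 + 1076*k + 888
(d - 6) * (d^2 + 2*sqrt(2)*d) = d^3 - 6*d^2 + 2*sqrt(2)*d^2 - 12*sqrt(2)*d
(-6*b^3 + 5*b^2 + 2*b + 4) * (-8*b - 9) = 48*b^4 + 14*b^3 - 61*b^2 - 50*b - 36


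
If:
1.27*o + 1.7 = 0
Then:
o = -1.34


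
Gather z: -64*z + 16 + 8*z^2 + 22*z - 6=8*z^2 - 42*z + 10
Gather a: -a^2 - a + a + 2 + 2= 4 - a^2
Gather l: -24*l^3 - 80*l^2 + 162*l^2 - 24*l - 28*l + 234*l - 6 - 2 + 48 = -24*l^3 + 82*l^2 + 182*l + 40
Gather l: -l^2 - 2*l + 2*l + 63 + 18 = 81 - l^2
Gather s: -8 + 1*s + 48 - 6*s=40 - 5*s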